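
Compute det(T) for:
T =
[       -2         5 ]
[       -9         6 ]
det(T) = 33

For a 2×2 matrix [[a, b], [c, d]], det = a*d - b*c.
det(T) = (-2)*(6) - (5)*(-9) = -12 + 45 = 33.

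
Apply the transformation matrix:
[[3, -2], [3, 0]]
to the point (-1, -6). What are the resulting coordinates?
(9, -3)

Matrix multiplication:
[[3, -2], [3, 0]] × [-1, -6]ᵀ
= [3×-1 + -2×-6, 3×-1 + 0×-6]ᵀ
= [9.0000, -3.0000]ᵀ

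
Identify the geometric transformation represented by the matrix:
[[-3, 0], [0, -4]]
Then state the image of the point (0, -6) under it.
non-uniform scaling by (-3, -4); image of (0, -6) is (0, 24)

This is diagonal with distinct entries, so it scales the x-axis by -3 and the y-axis by -4.
The matrix [[-3, 0], [0, -4]] represents: non-uniform scaling by (-3, -4).
Applying it to (0, -6): [-3·0 + 0·-6, 0·0 + -4·-6] = (0, 24).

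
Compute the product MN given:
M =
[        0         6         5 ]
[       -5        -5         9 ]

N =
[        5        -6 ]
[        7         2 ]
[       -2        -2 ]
MN =
[       32         2 ]
[      -78         2 ]

Matrix multiplication: (MN)[i][j] = sum over k of M[i][k] * N[k][j].
  (MN)[0][0] = (0)*(5) + (6)*(7) + (5)*(-2) = 32
  (MN)[0][1] = (0)*(-6) + (6)*(2) + (5)*(-2) = 2
  (MN)[1][0] = (-5)*(5) + (-5)*(7) + (9)*(-2) = -78
  (MN)[1][1] = (-5)*(-6) + (-5)*(2) + (9)*(-2) = 2
MN =
[       32         2 ]
[      -78         2 ]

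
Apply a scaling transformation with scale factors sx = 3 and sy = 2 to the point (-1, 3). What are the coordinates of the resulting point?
(-3, 6)

Scaling matrix:
[[3, 0], [0, 2]]
Result: (-1 × 3, 3 × 2) = (-3, 6)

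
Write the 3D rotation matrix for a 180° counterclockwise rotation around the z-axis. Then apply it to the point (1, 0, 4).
R = [[-1, 0, 0], [0, -1, 0], [0, 0, 1]]; R·(1, 0, 4) = (-1, 0, 4)

Rotation matrix for 180° around z-axis:
cos(180°) = -1, sin(180°) = 0
R = [[-1, 0, 0], [0, -1, 0], [0, 0, 1]]
Apply to (1, 0, 4): R·[1, 0, 4]ᵀ = (-1, 0, 4)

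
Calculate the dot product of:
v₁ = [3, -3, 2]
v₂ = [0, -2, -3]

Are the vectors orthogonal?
0, Yes

The dot product is the sum of products of corresponding components.
v₁·v₂ = (3)*(0) + (-3)*(-2) + (2)*(-3) = 0 + 6 - 6 = 0.
Two vectors are orthogonal iff their dot product is 0; here the dot product is 0, so the vectors are orthogonal.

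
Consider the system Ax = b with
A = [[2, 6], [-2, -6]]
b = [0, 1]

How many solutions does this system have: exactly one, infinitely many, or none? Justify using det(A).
No solution

det(A) = (2)*(-6) - (6)*(-2) = 0, so A is singular.
The column space of A is span(column 1) = span([2, -2]).
b = [0, 1] is not a scalar multiple of column 1, so b ∉ column space and the system is inconsistent — no solution.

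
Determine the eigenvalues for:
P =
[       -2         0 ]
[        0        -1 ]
λ = -2, -1

Solve det(P - λI) = 0. For a 2×2 matrix the characteristic equation is λ² - (trace)λ + det = 0.
trace(P) = a + d = -2 - 1 = -3.
det(P) = a*d - b*c = (-2)*(-1) - (0)*(0) = 2 - 0 = 2.
Characteristic equation: λ² - (-3)λ + (2) = 0.
Discriminant = (-3)² - 4*(2) = 9 - 8 = 1.
λ = (-3 ± √1) / 2 = (-3 ± 1) / 2 = -2, -1.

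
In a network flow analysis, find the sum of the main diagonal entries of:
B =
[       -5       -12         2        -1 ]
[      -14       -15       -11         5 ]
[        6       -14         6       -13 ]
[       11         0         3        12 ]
tr(B) = -5 - 15 + 6 + 12 = -2

The trace of a square matrix is the sum of its diagonal entries.
Diagonal entries of B: B[0][0] = -5, B[1][1] = -15, B[2][2] = 6, B[3][3] = 12.
tr(B) = -5 - 15 + 6 + 12 = -2.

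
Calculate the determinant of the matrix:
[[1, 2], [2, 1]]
-3

For a 2×2 matrix [[a, b], [c, d]], det = ad - bc
det = (1)(1) - (2)(2) = 1 - 4 = -3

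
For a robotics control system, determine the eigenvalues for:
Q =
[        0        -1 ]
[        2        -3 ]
λ = -2, -1

Solve det(Q - λI) = 0. For a 2×2 matrix the characteristic equation is λ² - (trace)λ + det = 0.
trace(Q) = a + d = 0 - 3 = -3.
det(Q) = a*d - b*c = (0)*(-3) - (-1)*(2) = 0 + 2 = 2.
Characteristic equation: λ² - (-3)λ + (2) = 0.
Discriminant = (-3)² - 4*(2) = 9 - 8 = 1.
λ = (-3 ± √1) / 2 = (-3 ± 1) / 2 = -2, -1.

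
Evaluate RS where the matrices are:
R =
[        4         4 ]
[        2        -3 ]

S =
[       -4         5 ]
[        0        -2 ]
RS =
[      -16        12 ]
[       -8        16 ]

Matrix multiplication: (RS)[i][j] = sum over k of R[i][k] * S[k][j].
  (RS)[0][0] = (4)*(-4) + (4)*(0) = -16
  (RS)[0][1] = (4)*(5) + (4)*(-2) = 12
  (RS)[1][0] = (2)*(-4) + (-3)*(0) = -8
  (RS)[1][1] = (2)*(5) + (-3)*(-2) = 16
RS =
[      -16        12 ]
[       -8        16 ]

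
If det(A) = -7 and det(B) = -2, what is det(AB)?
14

Use the multiplicative property of determinants: det(AB) = det(A)*det(B).
det(AB) = (-7)*(-2) = 14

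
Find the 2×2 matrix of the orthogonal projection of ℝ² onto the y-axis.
[[0, 0], [0, 1]]

The orthogonal projection onto the line spanned by a nonzero vector u = (a, b) has matrix P = (u uᵀ) / (uᵀ u) = (1/(a² + b²)) · [[a², ab], [ab, b²]].
Here u = (0, 1), so a² + b² = 0 + 1 = 1.
P = (1/1) · [[0, 0], [0, 1]] = [[0, 0], [0, 1]].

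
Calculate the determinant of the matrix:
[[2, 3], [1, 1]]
-1

For a 2×2 matrix [[a, b], [c, d]], det = ad - bc
det = (2)(1) - (3)(1) = 2 - 3 = -1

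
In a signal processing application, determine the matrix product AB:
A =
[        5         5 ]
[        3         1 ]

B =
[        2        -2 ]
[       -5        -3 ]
AB =
[      -15       -25 ]
[        1        -9 ]

Matrix multiplication: (AB)[i][j] = sum over k of A[i][k] * B[k][j].
  (AB)[0][0] = (5)*(2) + (5)*(-5) = -15
  (AB)[0][1] = (5)*(-2) + (5)*(-3) = -25
  (AB)[1][0] = (3)*(2) + (1)*(-5) = 1
  (AB)[1][1] = (3)*(-2) + (1)*(-3) = -9
AB =
[      -15       -25 ]
[        1        -9 ]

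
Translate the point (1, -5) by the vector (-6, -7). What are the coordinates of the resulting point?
(-5, -12)

Translation by (-6, -7):
x' = 1 + -6 = -5
y' = -5 + -7 = -12
Homogeneous matrix: [[1, 0, -6], [0, 1, -7], [0, 0, 1]]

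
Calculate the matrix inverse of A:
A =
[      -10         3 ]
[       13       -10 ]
det(A) = 61
A⁻¹ =
[   -10/61     -3/61 ]
[   -13/61    -10/61 ]

For a 2×2 matrix A = [[a, b], [c, d]] with det(A) ≠ 0, A⁻¹ = (1/det(A)) * [[d, -b], [-c, a]].
det(A) = (-10)*(-10) - (3)*(13) = 100 - 39 = 61.
A⁻¹ = (1/61) * [[-10, -3], [-13, -10]].
Dividing each entry by 61 and reducing:
A⁻¹ =
[   -10/61     -3/61 ]
[   -13/61    -10/61 ]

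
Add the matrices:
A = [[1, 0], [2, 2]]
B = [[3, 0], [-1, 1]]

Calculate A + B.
[[4, 0], [1, 3]]

Add corresponding elements:
(1)+(3)=4
(0)+(0)=0
(2)+(-1)=1
(2)+(1)=3
A + B = [[4, 0], [1, 3]]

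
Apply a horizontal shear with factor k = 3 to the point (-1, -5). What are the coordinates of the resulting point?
(-16, -5)

Shear matrix for horizontal shear with factor k = 3:
[[1, 3], [0, 1]]
Result: (-1, -5) → (-16, -5)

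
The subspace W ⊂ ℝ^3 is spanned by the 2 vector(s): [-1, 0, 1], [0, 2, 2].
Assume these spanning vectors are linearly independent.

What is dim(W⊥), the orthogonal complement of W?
dim(W⊥) = 1

For any subspace W of ℝ^n, dim(W) + dim(W⊥) = n (the whole-space dimension).
Here the given 2 vectors are linearly independent, so dim(W) = 2.
Thus dim(W⊥) = n - dim(W) = 3 - 2 = 1.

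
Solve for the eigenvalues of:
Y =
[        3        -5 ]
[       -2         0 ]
λ = -2, 5

Solve det(Y - λI) = 0. For a 2×2 matrix the characteristic equation is λ² - (trace)λ + det = 0.
trace(Y) = a + d = 3 + 0 = 3.
det(Y) = a*d - b*c = (3)*(0) - (-5)*(-2) = 0 - 10 = -10.
Characteristic equation: λ² - (3)λ + (-10) = 0.
Discriminant = (3)² - 4*(-10) = 9 + 40 = 49.
λ = (3 ± √49) / 2 = (3 ± 7) / 2 = -2, 5.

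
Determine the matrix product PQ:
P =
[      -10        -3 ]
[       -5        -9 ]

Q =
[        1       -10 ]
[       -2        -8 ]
PQ =
[       -4       124 ]
[       13       122 ]

Matrix multiplication: (PQ)[i][j] = sum over k of P[i][k] * Q[k][j].
  (PQ)[0][0] = (-10)*(1) + (-3)*(-2) = -4
  (PQ)[0][1] = (-10)*(-10) + (-3)*(-8) = 124
  (PQ)[1][0] = (-5)*(1) + (-9)*(-2) = 13
  (PQ)[1][1] = (-5)*(-10) + (-9)*(-8) = 122
PQ =
[       -4       124 ]
[       13       122 ]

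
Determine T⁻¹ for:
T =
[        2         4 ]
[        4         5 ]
det(T) = -6
T⁻¹ =
[     -5/6       2/3 ]
[      2/3      -1/3 ]

For a 2×2 matrix T = [[a, b], [c, d]] with det(T) ≠ 0, T⁻¹ = (1/det(T)) * [[d, -b], [-c, a]].
det(T) = (2)*(5) - (4)*(4) = 10 - 16 = -6.
T⁻¹ = (1/-6) * [[5, -4], [-4, 2]].
Dividing each entry by -6 and reducing:
T⁻¹ =
[     -5/6       2/3 ]
[      2/3      -1/3 ]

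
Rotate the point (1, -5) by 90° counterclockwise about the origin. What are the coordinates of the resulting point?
(5, 1)

Rotation matrix R(θ) = [[cos θ, -sin θ], [sin θ, cos θ]]; for θ = 90°:
R = [[0, -1], [1, 0]]
Result: R × [1, -5]ᵀ = [0·1 + (-1)·-5, 1·1 + (0)·-5]ᵀ = (5, 1)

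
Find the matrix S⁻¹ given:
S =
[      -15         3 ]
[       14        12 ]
det(S) = -222
S⁻¹ =
[    -2/37      1/74 ]
[    7/111      5/74 ]

For a 2×2 matrix S = [[a, b], [c, d]] with det(S) ≠ 0, S⁻¹ = (1/det(S)) * [[d, -b], [-c, a]].
det(S) = (-15)*(12) - (3)*(14) = -180 - 42 = -222.
S⁻¹ = (1/-222) * [[12, -3], [-14, -15]].
Dividing each entry by -222 and reducing:
S⁻¹ =
[    -2/37      1/74 ]
[    7/111      5/74 ]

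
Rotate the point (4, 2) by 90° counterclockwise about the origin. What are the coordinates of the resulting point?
(-2, 4)

Rotation matrix R(θ) = [[cos θ, -sin θ], [sin θ, cos θ]]; for θ = 90°:
R = [[0, -1], [1, 0]]
Result: R × [4, 2]ᵀ = [0·4 + (-1)·2, 1·4 + (0)·2]ᵀ = (-2, 4)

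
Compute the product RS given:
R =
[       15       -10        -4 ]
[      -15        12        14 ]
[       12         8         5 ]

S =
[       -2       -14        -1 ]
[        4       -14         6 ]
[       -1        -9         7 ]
RS =
[      -66       -34      -103 ]
[       64       -84       185 ]
[        3      -325        71 ]

Matrix multiplication: (RS)[i][j] = sum over k of R[i][k] * S[k][j].
  (RS)[0][0] = (15)*(-2) + (-10)*(4) + (-4)*(-1) = -66
  (RS)[0][1] = (15)*(-14) + (-10)*(-14) + (-4)*(-9) = -34
  (RS)[0][2] = (15)*(-1) + (-10)*(6) + (-4)*(7) = -103
  (RS)[1][0] = (-15)*(-2) + (12)*(4) + (14)*(-1) = 64
  (RS)[1][1] = (-15)*(-14) + (12)*(-14) + (14)*(-9) = -84
  (RS)[1][2] = (-15)*(-1) + (12)*(6) + (14)*(7) = 185
  (RS)[2][0] = (12)*(-2) + (8)*(4) + (5)*(-1) = 3
  (RS)[2][1] = (12)*(-14) + (8)*(-14) + (5)*(-9) = -325
  (RS)[2][2] = (12)*(-1) + (8)*(6) + (5)*(7) = 71
RS =
[      -66       -34      -103 ]
[       64       -84       185 ]
[        3      -325        71 ]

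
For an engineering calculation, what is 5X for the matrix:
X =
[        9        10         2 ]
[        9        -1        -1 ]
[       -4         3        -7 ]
5X =
[       45        50        10 ]
[       45        -5        -5 ]
[      -20        15       -35 ]

Scalar multiplication is elementwise: (5X)[i][j] = 5 * X[i][j].
  (5X)[0][0] = 5 * (9) = 45
  (5X)[0][1] = 5 * (10) = 50
  (5X)[0][2] = 5 * (2) = 10
  (5X)[1][0] = 5 * (9) = 45
  (5X)[1][1] = 5 * (-1) = -5
  (5X)[1][2] = 5 * (-1) = -5
  (5X)[2][0] = 5 * (-4) = -20
  (5X)[2][1] = 5 * (3) = 15
  (5X)[2][2] = 5 * (-7) = -35
5X =
[       45        50        10 ]
[       45        -5        -5 ]
[      -20        15       -35 ]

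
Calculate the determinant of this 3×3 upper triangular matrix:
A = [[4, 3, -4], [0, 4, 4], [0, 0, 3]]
48

The determinant of a triangular matrix is the product of its diagonal entries (the off-diagonal entries above the diagonal do not affect it).
det(A) = (4) * (4) * (3) = 48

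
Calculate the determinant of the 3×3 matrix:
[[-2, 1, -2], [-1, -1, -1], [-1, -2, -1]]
0

Expansion along first row:
det = -2·det([[-1,-1],[-2,-1]]) - 1·det([[-1,-1],[-1,-1]]) + -2·det([[-1,-1],[-1,-2]])
    = -2·(-1·-1 - -1·-2) - 1·(-1·-1 - -1·-1) + -2·(-1·-2 - -1·-1)
    = -2·-1 - 1·0 + -2·1
    = 2 + 0 + -2 = 0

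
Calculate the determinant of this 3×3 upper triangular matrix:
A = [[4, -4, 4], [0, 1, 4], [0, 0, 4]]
16

The determinant of a triangular matrix is the product of its diagonal entries (the off-diagonal entries above the diagonal do not affect it).
det(A) = (4) * (1) * (4) = 16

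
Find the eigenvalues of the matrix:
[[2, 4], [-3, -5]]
λ = -2 and λ = -1

Characteristic equation: det(A - λI) = 0
λ² - (trace)λ + (det) = 0
λ² - (-3)λ + (2) = 0
λ² + 3λ + 2 = 0
Solving: λ = -2, -1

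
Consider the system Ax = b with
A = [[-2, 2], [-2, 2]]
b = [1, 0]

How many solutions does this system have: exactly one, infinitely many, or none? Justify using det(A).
No solution

det(A) = (-2)*(2) - (2)*(-2) = 0, so A is singular.
The column space of A is span(column 1) = span([-2, -2]).
b = [1, 0] is not a scalar multiple of column 1, so b ∉ column space and the system is inconsistent — no solution.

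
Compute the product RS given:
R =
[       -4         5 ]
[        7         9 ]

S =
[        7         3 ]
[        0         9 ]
RS =
[      -28        33 ]
[       49       102 ]

Matrix multiplication: (RS)[i][j] = sum over k of R[i][k] * S[k][j].
  (RS)[0][0] = (-4)*(7) + (5)*(0) = -28
  (RS)[0][1] = (-4)*(3) + (5)*(9) = 33
  (RS)[1][0] = (7)*(7) + (9)*(0) = 49
  (RS)[1][1] = (7)*(3) + (9)*(9) = 102
RS =
[      -28        33 ]
[       49       102 ]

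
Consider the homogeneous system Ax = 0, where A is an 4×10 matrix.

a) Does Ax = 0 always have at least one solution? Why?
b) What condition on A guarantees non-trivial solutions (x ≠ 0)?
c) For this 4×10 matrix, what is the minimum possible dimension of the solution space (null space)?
a) Yes, x = 0 is always a solution. b) When A has linearly dependent columns (rank < n). c) Minimum nullity = 6.

a) x = 0 satisfies A·0 = 0, so the zero vector is always a solution.
b) Non-trivial solutions exist iff the columns of A are linearly dependent, equivalently rank(A) < n (the number of columns).
c) By rank-nullity, rank(A) + nullity(A) = n = 10. Since A has only 4 rows, rank(A) ≤ 4, so nullity(A) ≥ 10 - 4 = 6.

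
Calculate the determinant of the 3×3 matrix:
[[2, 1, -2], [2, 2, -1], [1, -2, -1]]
5

Expansion along first row:
det = 2·det([[2,-1],[-2,-1]]) - 1·det([[2,-1],[1,-1]]) + -2·det([[2,2],[1,-2]])
    = 2·(2·-1 - -1·-2) - 1·(2·-1 - -1·1) + -2·(2·-2 - 2·1)
    = 2·-4 - 1·-1 + -2·-6
    = -8 + 1 + 12 = 5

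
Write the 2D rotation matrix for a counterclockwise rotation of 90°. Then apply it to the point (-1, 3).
R = [[0, -1], [1, 0]]; R·(-1, 3) = (-3, -1)

Rotation matrix formula: R(θ) = [[cos θ, -sin θ], [sin θ, cos θ]]
For θ = 90°:
cos(90°) = 0
sin(90°) = 1
R = [[0, -1], [1, 0]]
Apply to (-1, 3): [0·-1 + (-1)·3, 1·-1 + 0·3] = (-3, -1)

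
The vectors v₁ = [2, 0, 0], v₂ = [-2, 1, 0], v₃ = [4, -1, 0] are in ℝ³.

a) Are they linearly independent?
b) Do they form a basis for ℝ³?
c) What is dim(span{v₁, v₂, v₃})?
Not independent, not a basis, dim(span) = 2

Check whether v₃ can be written as a linear combination of v₁ and v₂.
v₃ = (1)·v₁ + (-1)·v₂ = [4, -1, 0], so the three vectors are linearly dependent.
Thus they do not form a basis for ℝ³, and dim(span{v₁, v₂, v₃}) = 2 (spanned by v₁ and v₂).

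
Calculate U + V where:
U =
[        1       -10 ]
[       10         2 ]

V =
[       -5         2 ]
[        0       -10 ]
U + V =
[       -4        -8 ]
[       10        -8 ]

Matrix addition is elementwise: (U+V)[i][j] = U[i][j] + V[i][j].
  (U+V)[0][0] = (1) + (-5) = -4
  (U+V)[0][1] = (-10) + (2) = -8
  (U+V)[1][0] = (10) + (0) = 10
  (U+V)[1][1] = (2) + (-10) = -8
U + V =
[       -4        -8 ]
[       10        -8 ]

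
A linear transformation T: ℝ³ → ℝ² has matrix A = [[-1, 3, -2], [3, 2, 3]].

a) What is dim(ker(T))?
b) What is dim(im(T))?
dim(ker) = 1, dim(im) = 2

The two rows are not scalar multiples of one another (no single k satisfies row 2 = k × row 1), so they are linearly independent.
Thus rank(A) = 2.
dim(im(T)) = rank(A) = 2.
By the rank-nullity theorem applied to T: ℝ³ → ℝ², rank(A) + nullity(A) = 3 (the domain dimension), so dim(ker(T)) = 3 - 2 = 1.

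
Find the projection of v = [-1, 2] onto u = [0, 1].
[0, 2]

The projection of v onto u is proj_u(v) = ((v·u) / (u·u)) · u.
v·u = (-1)*(0) + (2)*(1) = 2.
u·u = (0)*(0) + (1)*(1) = 1.
coefficient = 2 / 1 = 2.
proj_u(v) = 2 · [0, 1] = [0, 2].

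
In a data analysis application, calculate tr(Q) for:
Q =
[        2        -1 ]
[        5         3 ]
tr(Q) = 2 + 3 = 5

The trace of a square matrix is the sum of its diagonal entries.
Diagonal entries of Q: Q[0][0] = 2, Q[1][1] = 3.
tr(Q) = 2 + 3 = 5.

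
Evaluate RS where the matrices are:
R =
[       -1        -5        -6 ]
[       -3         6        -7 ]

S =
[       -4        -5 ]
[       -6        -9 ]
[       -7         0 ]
RS =
[       76        50 ]
[       25       -39 ]

Matrix multiplication: (RS)[i][j] = sum over k of R[i][k] * S[k][j].
  (RS)[0][0] = (-1)*(-4) + (-5)*(-6) + (-6)*(-7) = 76
  (RS)[0][1] = (-1)*(-5) + (-5)*(-9) + (-6)*(0) = 50
  (RS)[1][0] = (-3)*(-4) + (6)*(-6) + (-7)*(-7) = 25
  (RS)[1][1] = (-3)*(-5) + (6)*(-9) + (-7)*(0) = -39
RS =
[       76        50 ]
[       25       -39 ]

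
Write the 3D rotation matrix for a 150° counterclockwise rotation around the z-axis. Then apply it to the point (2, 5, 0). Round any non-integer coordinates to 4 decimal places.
R = [[-√3/2, -1/2, 0], [1/2, -√3/2, 0], [0, 0, 1]]; R·(2, 5, 0) = (-4.2321, -3.3301, 0.0000)

Rotation matrix for 150° around z-axis:
cos(150°) = -√3/2, sin(150°) = 1/2
R = [[-√3/2, -1/2, 0], [1/2, -√3/2, 0], [0, 0, 1]]
Apply to (2, 5, 0): R·[2, 5, 0]ᵀ = (-4.2321, -3.3301, 0.0000)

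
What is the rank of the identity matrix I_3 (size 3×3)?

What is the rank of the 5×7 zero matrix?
rank(I_3) = 3, rank(0) = 0

The identity I_3 has 3 columns that are the standard basis vectors e_1, …, e_3. These are linearly independent, so all 3 columns are pivots and rank(I_3) = 3.
The 5×7 zero matrix has every entry zero, so every row is the zero row and there are no pivots; rank(0) = 0.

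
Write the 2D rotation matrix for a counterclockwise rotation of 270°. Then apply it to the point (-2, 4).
R = [[0, 1], [-1, 0]]; R·(-2, 4) = (4, 2)

Rotation matrix formula: R(θ) = [[cos θ, -sin θ], [sin θ, cos θ]]
For θ = 270°:
cos(270°) = 0
sin(270°) = -1
R = [[0, 1], [-1, 0]]
Apply to (-2, 4): [0·-2 + (1)·4, -1·-2 + 0·4] = (4, 2)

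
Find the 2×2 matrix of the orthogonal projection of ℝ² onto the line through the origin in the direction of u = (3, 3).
[[1/2, 1/2], [1/2, 1/2]]

The orthogonal projection onto the line spanned by a nonzero vector u = (a, b) has matrix P = (u uᵀ) / (uᵀ u) = (1/(a² + b²)) · [[a², ab], [ab, b²]].
Here u = (3, 3), so a² + b² = 9 + 9 = 18.
P = (1/18) · [[9, 9], [9, 9]] = [[1/2, 1/2], [1/2, 1/2]].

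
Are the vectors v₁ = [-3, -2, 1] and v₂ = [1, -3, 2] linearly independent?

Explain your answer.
Yes, linearly independent

Two vectors are linearly dependent iff one is a scalar multiple of the other.
No single scalar k satisfies v₂ = k·v₁ (the ratios of corresponding entries disagree), so v₁ and v₂ are linearly independent.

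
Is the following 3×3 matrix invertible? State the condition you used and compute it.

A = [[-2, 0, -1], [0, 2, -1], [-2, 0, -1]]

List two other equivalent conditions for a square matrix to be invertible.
No, not invertible; det(A) = 0 (two rows are equal, so the rows are linearly dependent). Equivalent conditions (failing for this A): rank(A) < 3; Ax = 0 has non-trivial solutions; 0 is an eigenvalue; the columns are linearly dependent.

To check invertibility, compute det(A).
In this matrix, row 0 and the last row are identical, so one row is a scalar multiple of another and the rows are linearly dependent.
A matrix with linearly dependent rows has det = 0 and is not invertible.
Equivalent failed conditions:
- rank(A) < 3.
- Ax = 0 has non-trivial solutions.
- 0 is an eigenvalue.
- The columns are linearly dependent.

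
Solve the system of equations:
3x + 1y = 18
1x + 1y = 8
x = 5, y = 3

Use elimination (row reduction):
Equation 1: 3x + 1y = 18.
Equation 2: 1x + 1y = 8.
Multiply Eq1 by 1 and Eq2 by 3: 3x + 1y = 18;  3x + 3y = 24.
Subtract: (2)y = 6, so y = 3.
Back-substitute into Eq1: 3x + 1*(3) = 18, so x = 5.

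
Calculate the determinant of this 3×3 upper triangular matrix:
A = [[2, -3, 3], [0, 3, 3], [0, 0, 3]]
18

The determinant of a triangular matrix is the product of its diagonal entries (the off-diagonal entries above the diagonal do not affect it).
det(A) = (2) * (3) * (3) = 18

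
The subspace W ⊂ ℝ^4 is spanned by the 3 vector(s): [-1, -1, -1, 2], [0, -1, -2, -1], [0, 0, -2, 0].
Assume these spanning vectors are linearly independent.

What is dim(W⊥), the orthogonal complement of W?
dim(W⊥) = 1

For any subspace W of ℝ^n, dim(W) + dim(W⊥) = n (the whole-space dimension).
Here the given 3 vectors are linearly independent, so dim(W) = 3.
Thus dim(W⊥) = n - dim(W) = 4 - 3 = 1.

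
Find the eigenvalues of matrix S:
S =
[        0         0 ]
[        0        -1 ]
λ = -1, 0

Solve det(S - λI) = 0. For a 2×2 matrix the characteristic equation is λ² - (trace)λ + det = 0.
trace(S) = a + d = 0 - 1 = -1.
det(S) = a*d - b*c = (0)*(-1) - (0)*(0) = 0 - 0 = 0.
Characteristic equation: λ² - (-1)λ + (0) = 0.
Discriminant = (-1)² - 4*(0) = 1 - 0 = 1.
λ = (-1 ± √1) / 2 = (-1 ± 1) / 2 = -1, 0.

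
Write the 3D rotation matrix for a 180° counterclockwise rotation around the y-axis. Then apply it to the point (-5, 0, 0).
R = [[-1, 0, 0], [0, 1, 0], [0, 0, -1]]; R·(-5, 0, 0) = (5, 0, 0)

Rotation matrix for 180° around y-axis:
cos(180°) = -1, sin(180°) = 0
R = [[-1, 0, 0], [0, 1, 0], [0, 0, -1]]
Apply to (-5, 0, 0): R·[-5, 0, 0]ᵀ = (5, 0, 0)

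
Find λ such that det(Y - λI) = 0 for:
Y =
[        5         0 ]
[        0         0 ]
λ = 0, 5

Solve det(Y - λI) = 0. For a 2×2 matrix the characteristic equation is λ² - (trace)λ + det = 0.
trace(Y) = a + d = 5 + 0 = 5.
det(Y) = a*d - b*c = (5)*(0) - (0)*(0) = 0 - 0 = 0.
Characteristic equation: λ² - (5)λ + (0) = 0.
Discriminant = (5)² - 4*(0) = 25 - 0 = 25.
λ = (5 ± √25) / 2 = (5 ± 5) / 2 = 0, 5.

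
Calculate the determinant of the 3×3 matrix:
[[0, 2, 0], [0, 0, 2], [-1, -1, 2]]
-4

Expansion along first row:
det = 0·det([[0,2],[-1,2]]) - 2·det([[0,2],[-1,2]]) + 0·det([[0,0],[-1,-1]])
    = 0·(0·2 - 2·-1) - 2·(0·2 - 2·-1) + 0·(0·-1 - 0·-1)
    = 0·2 - 2·2 + 0·0
    = 0 + -4 + 0 = -4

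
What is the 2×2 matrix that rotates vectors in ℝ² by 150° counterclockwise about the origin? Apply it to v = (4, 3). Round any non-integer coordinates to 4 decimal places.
R = [[-√3/2, -1/2], [1/2, -√3/2]]; R·v = (-4.9641, -0.5981)

A counterclockwise rotation by angle θ in ℝ² has matrix R(θ) = [[cos θ, -sin θ], [sin θ, cos θ]].
For θ = 150°: cos θ = -√3/2, sin θ = 1/2.
R(150°) = [[-√3/2, -1/2], [1/2, -√3/2]].
R·v = [-√3/2·4 + (-1/2)·3, 1/2·4 + -√3/2·3] = (-4.9641, -0.5981).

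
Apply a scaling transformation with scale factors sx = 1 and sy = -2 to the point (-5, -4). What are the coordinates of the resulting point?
(-5, 8)

Scaling matrix:
[[1, 0], [0, -2]]
Result: (-5 × 1, -4 × -2) = (-5, 8)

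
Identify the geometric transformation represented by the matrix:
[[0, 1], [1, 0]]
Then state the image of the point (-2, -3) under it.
reflection across the line y = x; image of (-2, -3) is (-3, -2)

This is a symmetric orthogonal matrix with determinant -1, which characterizes a reflection in ℝ².
The matrix [[0, 1], [1, 0]] represents: reflection across the line y = x.
Applying it to (-2, -3): [0·-2 + 1·-3, 1·-2 + 0·-3] = (-3, -2).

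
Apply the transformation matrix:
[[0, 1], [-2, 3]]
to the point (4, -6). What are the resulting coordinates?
(-6, -26)

Matrix multiplication:
[[0, 1], [-2, 3]] × [4, -6]ᵀ
= [0×4 + 1×-6, -2×4 + 3×-6]ᵀ
= [-6.0000, -26.0000]ᵀ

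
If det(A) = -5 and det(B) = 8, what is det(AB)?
-40

Use the multiplicative property of determinants: det(AB) = det(A)*det(B).
det(AB) = (-5)*(8) = -40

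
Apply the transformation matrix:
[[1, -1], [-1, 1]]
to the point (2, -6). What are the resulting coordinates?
(8, -8)

Matrix multiplication:
[[1, -1], [-1, 1]] × [2, -6]ᵀ
= [1×2 + -1×-6, -1×2 + 1×-6]ᵀ
= [8.0000, -8.0000]ᵀ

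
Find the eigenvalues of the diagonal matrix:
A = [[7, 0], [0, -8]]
λ₁ = 7, λ₂ = -8

The characteristic polynomial of A is det(A - λI) = (7 - λ)(-8 - λ) = 0.
The roots are λ = 7 and λ = -8, so the eigenvalues are the diagonal entries.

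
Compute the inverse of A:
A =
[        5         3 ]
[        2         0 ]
det(A) = -6
A⁻¹ =
[        0       1/2 ]
[      1/3      -5/6 ]

For a 2×2 matrix A = [[a, b], [c, d]] with det(A) ≠ 0, A⁻¹ = (1/det(A)) * [[d, -b], [-c, a]].
det(A) = (5)*(0) - (3)*(2) = 0 - 6 = -6.
A⁻¹ = (1/-6) * [[0, -3], [-2, 5]].
Dividing each entry by -6 and reducing:
A⁻¹ =
[        0       1/2 ]
[      1/3      -5/6 ]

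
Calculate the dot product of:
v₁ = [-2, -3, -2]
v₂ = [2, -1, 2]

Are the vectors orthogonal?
-5, No

The dot product is the sum of products of corresponding components.
v₁·v₂ = (-2)*(2) + (-3)*(-1) + (-2)*(2) = -4 + 3 - 4 = -5.
Two vectors are orthogonal iff their dot product is 0; here the dot product is -5, so the vectors are not orthogonal.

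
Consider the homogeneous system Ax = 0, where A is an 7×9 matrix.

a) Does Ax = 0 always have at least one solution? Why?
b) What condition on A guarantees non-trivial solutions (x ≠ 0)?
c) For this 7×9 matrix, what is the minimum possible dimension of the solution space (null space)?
a) Yes, x = 0 is always a solution. b) When A has linearly dependent columns (rank < n). c) Minimum nullity = 2.

a) x = 0 satisfies A·0 = 0, so the zero vector is always a solution.
b) Non-trivial solutions exist iff the columns of A are linearly dependent, equivalently rank(A) < n (the number of columns).
c) By rank-nullity, rank(A) + nullity(A) = n = 9. Since A has only 7 rows, rank(A) ≤ 7, so nullity(A) ≥ 9 - 7 = 2.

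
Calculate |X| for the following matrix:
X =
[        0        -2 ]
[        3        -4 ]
det(X) = 6

For a 2×2 matrix [[a, b], [c, d]], det = a*d - b*c.
det(X) = (0)*(-4) - (-2)*(3) = 0 + 6 = 6.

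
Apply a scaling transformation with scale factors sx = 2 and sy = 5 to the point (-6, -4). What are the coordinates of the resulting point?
(-12, -20)

Scaling matrix:
[[2, 0], [0, 5]]
Result: (-6 × 2, -4 × 5) = (-12, -20)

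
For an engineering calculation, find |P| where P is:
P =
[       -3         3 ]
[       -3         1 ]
det(P) = 6

For a 2×2 matrix [[a, b], [c, d]], det = a*d - b*c.
det(P) = (-3)*(1) - (3)*(-3) = -3 + 9 = 6.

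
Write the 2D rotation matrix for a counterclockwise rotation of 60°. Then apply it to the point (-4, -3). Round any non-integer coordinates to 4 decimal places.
R = [[1/2, -√3/2], [√3/2, 1/2]]; R·(-4, -3) = (0.5981, -4.9641)

Rotation matrix formula: R(θ) = [[cos θ, -sin θ], [sin θ, cos θ]]
For θ = 60°:
cos(60°) = 1/2
sin(60°) = √3/2
R = [[1/2, -√3/2], [√3/2, 1/2]]
Apply to (-4, -3): [1/2·-4 + (-√3/2)·-3, √3/2·-4 + 1/2·-3] = (0.5981, -4.9641)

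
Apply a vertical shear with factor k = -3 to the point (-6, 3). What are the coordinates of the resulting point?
(-6, 21)

Shear matrix for vertical shear with factor k = -3:
[[1, 0], [-3, 1]]
Result: (-6, 3) → (-6, 21)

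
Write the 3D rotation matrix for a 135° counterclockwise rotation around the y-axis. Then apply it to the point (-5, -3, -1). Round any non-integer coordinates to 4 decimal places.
R = [[-√2/2, 0, √2/2], [0, 1, 0], [-√2/2, 0, -√2/2]]; R·(-5, -3, -1) = (2.8284, -3.0000, 4.2426)

Rotation matrix for 135° around y-axis:
cos(135°) = -√2/2, sin(135°) = √2/2
R = [[-√2/2, 0, √2/2], [0, 1, 0], [-√2/2, 0, -√2/2]]
Apply to (-5, -3, -1): R·[-5, -3, -1]ᵀ = (2.8284, -3.0000, 4.2426)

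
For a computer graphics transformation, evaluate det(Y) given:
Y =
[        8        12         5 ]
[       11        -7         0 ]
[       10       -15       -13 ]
det(Y) = 1969

Expand along row 0 (cofactor expansion): det(Y) = a*(e*i - f*h) - b*(d*i - f*g) + c*(d*h - e*g), where the 3×3 is [[a, b, c], [d, e, f], [g, h, i]].
Minor M_00 = (-7)*(-13) - (0)*(-15) = 91 - 0 = 91.
Minor M_01 = (11)*(-13) - (0)*(10) = -143 - 0 = -143.
Minor M_02 = (11)*(-15) - (-7)*(10) = -165 + 70 = -95.
det(Y) = (8)*(91) - (12)*(-143) + (5)*(-95) = 728 + 1716 - 475 = 1969.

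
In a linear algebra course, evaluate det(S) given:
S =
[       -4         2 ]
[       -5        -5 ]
det(S) = 30

For a 2×2 matrix [[a, b], [c, d]], det = a*d - b*c.
det(S) = (-4)*(-5) - (2)*(-5) = 20 + 10 = 30.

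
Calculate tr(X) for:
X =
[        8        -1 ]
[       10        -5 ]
tr(X) = 8 - 5 = 3

The trace of a square matrix is the sum of its diagonal entries.
Diagonal entries of X: X[0][0] = 8, X[1][1] = -5.
tr(X) = 8 - 5 = 3.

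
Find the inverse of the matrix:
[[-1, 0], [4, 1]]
[[-1, 0], [4, 1]]

For [[a,b],[c,d]], inverse = (1/det)·[[d,-b],[-c,a]]
det = -1·1 - 0·4 = -1
Inverse = (1/-1)·[[1, 0], [-4, -1]]
        = [[-1, 0], [4, 1]]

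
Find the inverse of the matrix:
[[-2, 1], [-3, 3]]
[[-1, 1/3], [-1, 2/3]]

For [[a,b],[c,d]], inverse = (1/det)·[[d,-b],[-c,a]]
det = -2·3 - 1·-3 = -3
Inverse = (1/-3)·[[3, -1], [3, -2]]
        = [[-1, 1/3], [-1, 2/3]]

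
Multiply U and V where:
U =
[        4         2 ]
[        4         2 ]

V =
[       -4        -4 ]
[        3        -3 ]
UV =
[      -10       -22 ]
[      -10       -22 ]

Matrix multiplication: (UV)[i][j] = sum over k of U[i][k] * V[k][j].
  (UV)[0][0] = (4)*(-4) + (2)*(3) = -10
  (UV)[0][1] = (4)*(-4) + (2)*(-3) = -22
  (UV)[1][0] = (4)*(-4) + (2)*(3) = -10
  (UV)[1][1] = (4)*(-4) + (2)*(-3) = -22
UV =
[      -10       -22 ]
[      -10       -22 ]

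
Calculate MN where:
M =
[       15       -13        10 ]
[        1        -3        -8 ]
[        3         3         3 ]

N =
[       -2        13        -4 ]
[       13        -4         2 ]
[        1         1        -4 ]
MN =
[     -189       257      -126 ]
[      -49        17        22 ]
[       36        30       -18 ]

Matrix multiplication: (MN)[i][j] = sum over k of M[i][k] * N[k][j].
  (MN)[0][0] = (15)*(-2) + (-13)*(13) + (10)*(1) = -189
  (MN)[0][1] = (15)*(13) + (-13)*(-4) + (10)*(1) = 257
  (MN)[0][2] = (15)*(-4) + (-13)*(2) + (10)*(-4) = -126
  (MN)[1][0] = (1)*(-2) + (-3)*(13) + (-8)*(1) = -49
  (MN)[1][1] = (1)*(13) + (-3)*(-4) + (-8)*(1) = 17
  (MN)[1][2] = (1)*(-4) + (-3)*(2) + (-8)*(-4) = 22
  (MN)[2][0] = (3)*(-2) + (3)*(13) + (3)*(1) = 36
  (MN)[2][1] = (3)*(13) + (3)*(-4) + (3)*(1) = 30
  (MN)[2][2] = (3)*(-4) + (3)*(2) + (3)*(-4) = -18
MN =
[     -189       257      -126 ]
[      -49        17        22 ]
[       36        30       -18 ]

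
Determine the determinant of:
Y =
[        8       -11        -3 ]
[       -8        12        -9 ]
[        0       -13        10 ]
det(Y) = -1168

Expand along row 0 (cofactor expansion): det(Y) = a*(e*i - f*h) - b*(d*i - f*g) + c*(d*h - e*g), where the 3×3 is [[a, b, c], [d, e, f], [g, h, i]].
Minor M_00 = (12)*(10) - (-9)*(-13) = 120 - 117 = 3.
Minor M_01 = (-8)*(10) - (-9)*(0) = -80 - 0 = -80.
Minor M_02 = (-8)*(-13) - (12)*(0) = 104 - 0 = 104.
det(Y) = (8)*(3) - (-11)*(-80) + (-3)*(104) = 24 - 880 - 312 = -1168.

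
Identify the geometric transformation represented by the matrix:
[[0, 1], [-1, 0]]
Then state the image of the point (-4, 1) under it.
rotation by 90° clockwise (i.e., 270° counterclockwise); image of (-4, 1) is (1, 4)

This matches the form [[cos θ, -sin θ], [sin θ, cos θ]] of a rotation matrix; reading off cos θ and sin θ gives the angle.
The matrix [[0, 1], [-1, 0]] represents: rotation by 90° clockwise (i.e., 270° counterclockwise).
Applying it to (-4, 1): [0·-4 + 1·1, -1·-4 + 0·1] = (1, 4).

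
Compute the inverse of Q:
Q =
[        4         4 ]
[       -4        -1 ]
det(Q) = 12
Q⁻¹ =
[    -1/12      -1/3 ]
[      1/3       1/3 ]

For a 2×2 matrix Q = [[a, b], [c, d]] with det(Q) ≠ 0, Q⁻¹ = (1/det(Q)) * [[d, -b], [-c, a]].
det(Q) = (4)*(-1) - (4)*(-4) = -4 + 16 = 12.
Q⁻¹ = (1/12) * [[-1, -4], [4, 4]].
Dividing each entry by 12 and reducing:
Q⁻¹ =
[    -1/12      -1/3 ]
[      1/3       1/3 ]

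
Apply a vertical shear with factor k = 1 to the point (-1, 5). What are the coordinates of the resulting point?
(-1, 4)

Shear matrix for vertical shear with factor k = 1:
[[1, 0], [1, 1]]
Result: (-1, 5) → (-1, 4)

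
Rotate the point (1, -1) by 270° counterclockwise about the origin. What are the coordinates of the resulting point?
(-1, -1)

Rotation matrix R(θ) = [[cos θ, -sin θ], [sin θ, cos θ]]; for θ = 270°:
R = [[0, 1], [-1, 0]]
Result: R × [1, -1]ᵀ = [0·1 + (1)·-1, -1·1 + (0)·-1]ᵀ = (-1, -1)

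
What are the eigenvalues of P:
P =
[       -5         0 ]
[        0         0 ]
λ = -5, 0

Solve det(P - λI) = 0. For a 2×2 matrix the characteristic equation is λ² - (trace)λ + det = 0.
trace(P) = a + d = -5 + 0 = -5.
det(P) = a*d - b*c = (-5)*(0) - (0)*(0) = 0 - 0 = 0.
Characteristic equation: λ² - (-5)λ + (0) = 0.
Discriminant = (-5)² - 4*(0) = 25 - 0 = 25.
λ = (-5 ± √25) / 2 = (-5 ± 5) / 2 = -5, 0.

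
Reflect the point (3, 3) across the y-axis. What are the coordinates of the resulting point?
(-3, 3)

Reflection across y-axis: (3, 3) → (-3, 3)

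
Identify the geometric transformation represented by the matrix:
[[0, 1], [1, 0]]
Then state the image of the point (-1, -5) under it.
reflection across the line y = x; image of (-1, -5) is (-5, -1)

This is a symmetric orthogonal matrix with determinant -1, which characterizes a reflection in ℝ².
The matrix [[0, 1], [1, 0]] represents: reflection across the line y = x.
Applying it to (-1, -5): [0·-1 + 1·-5, 1·-1 + 0·-5] = (-5, -1).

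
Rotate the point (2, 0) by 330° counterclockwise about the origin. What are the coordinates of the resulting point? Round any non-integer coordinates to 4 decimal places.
(1.7321, -1.0000)

Rotation matrix R(θ) = [[cos θ, -sin θ], [sin θ, cos θ]]; for θ = 330°:
R = [[√3/2, 1/2], [-1/2, √3/2]]
Result: R × [2, 0]ᵀ = [√3/2·2 + (1/2)·0, -1/2·2 + (√3/2)·0]ᵀ = (1.7321, -1.0000)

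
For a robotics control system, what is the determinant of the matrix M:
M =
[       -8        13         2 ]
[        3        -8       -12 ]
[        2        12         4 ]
det(M) = -1260

Expand along row 0 (cofactor expansion): det(M) = a*(e*i - f*h) - b*(d*i - f*g) + c*(d*h - e*g), where the 3×3 is [[a, b, c], [d, e, f], [g, h, i]].
Minor M_00 = (-8)*(4) - (-12)*(12) = -32 + 144 = 112.
Minor M_01 = (3)*(4) - (-12)*(2) = 12 + 24 = 36.
Minor M_02 = (3)*(12) - (-8)*(2) = 36 + 16 = 52.
det(M) = (-8)*(112) - (13)*(36) + (2)*(52) = -896 - 468 + 104 = -1260.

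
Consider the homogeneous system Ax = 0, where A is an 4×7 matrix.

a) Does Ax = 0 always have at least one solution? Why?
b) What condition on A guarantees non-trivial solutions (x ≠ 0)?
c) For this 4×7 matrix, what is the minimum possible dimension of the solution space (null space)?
a) Yes, x = 0 is always a solution. b) When A has linearly dependent columns (rank < n). c) Minimum nullity = 3.

a) x = 0 satisfies A·0 = 0, so the zero vector is always a solution.
b) Non-trivial solutions exist iff the columns of A are linearly dependent, equivalently rank(A) < n (the number of columns).
c) By rank-nullity, rank(A) + nullity(A) = n = 7. Since A has only 4 rows, rank(A) ≤ 4, so nullity(A) ≥ 7 - 4 = 3.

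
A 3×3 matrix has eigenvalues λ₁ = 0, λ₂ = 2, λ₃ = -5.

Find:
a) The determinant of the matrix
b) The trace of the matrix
det = 0, trace = -3

Two standard eigenvalue identities:
- det(A) equals the product of the eigenvalues (counted with multiplicity).
- trace(A) equals the sum of the eigenvalues.
det(A) = (0)*(2)*(-5) = 0.
trace(A) = 0 + 2 - 5 = -3.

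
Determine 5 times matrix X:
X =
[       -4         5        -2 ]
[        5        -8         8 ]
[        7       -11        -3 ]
5X =
[      -20        25       -10 ]
[       25       -40        40 ]
[       35       -55       -15 ]

Scalar multiplication is elementwise: (5X)[i][j] = 5 * X[i][j].
  (5X)[0][0] = 5 * (-4) = -20
  (5X)[0][1] = 5 * (5) = 25
  (5X)[0][2] = 5 * (-2) = -10
  (5X)[1][0] = 5 * (5) = 25
  (5X)[1][1] = 5 * (-8) = -40
  (5X)[1][2] = 5 * (8) = 40
  (5X)[2][0] = 5 * (7) = 35
  (5X)[2][1] = 5 * (-11) = -55
  (5X)[2][2] = 5 * (-3) = -15
5X =
[      -20        25       -10 ]
[       25       -40        40 ]
[       35       -55       -15 ]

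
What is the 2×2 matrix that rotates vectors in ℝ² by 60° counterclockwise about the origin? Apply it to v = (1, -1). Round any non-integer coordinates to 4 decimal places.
R = [[1/2, -√3/2], [√3/2, 1/2]]; R·v = (1.3660, 0.3660)

A counterclockwise rotation by angle θ in ℝ² has matrix R(θ) = [[cos θ, -sin θ], [sin θ, cos θ]].
For θ = 60°: cos θ = 1/2, sin θ = √3/2.
R(60°) = [[1/2, -√3/2], [√3/2, 1/2]].
R·v = [1/2·1 + (-√3/2)·-1, √3/2·1 + 1/2·-1] = (1.3660, 0.3660).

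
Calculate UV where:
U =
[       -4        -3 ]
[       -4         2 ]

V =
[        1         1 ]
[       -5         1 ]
UV =
[       11        -7 ]
[      -14        -2 ]

Matrix multiplication: (UV)[i][j] = sum over k of U[i][k] * V[k][j].
  (UV)[0][0] = (-4)*(1) + (-3)*(-5) = 11
  (UV)[0][1] = (-4)*(1) + (-3)*(1) = -7
  (UV)[1][0] = (-4)*(1) + (2)*(-5) = -14
  (UV)[1][1] = (-4)*(1) + (2)*(1) = -2
UV =
[       11        -7 ]
[      -14        -2 ]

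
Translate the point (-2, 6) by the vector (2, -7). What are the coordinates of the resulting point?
(0, -1)

Translation by (2, -7):
x' = -2 + 2 = 0
y' = 6 + -7 = -1
Homogeneous matrix: [[1, 0, 2], [0, 1, -7], [0, 0, 1]]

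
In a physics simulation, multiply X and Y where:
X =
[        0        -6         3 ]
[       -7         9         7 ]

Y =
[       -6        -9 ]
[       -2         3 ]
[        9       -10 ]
XY =
[       39       -48 ]
[       87        20 ]

Matrix multiplication: (XY)[i][j] = sum over k of X[i][k] * Y[k][j].
  (XY)[0][0] = (0)*(-6) + (-6)*(-2) + (3)*(9) = 39
  (XY)[0][1] = (0)*(-9) + (-6)*(3) + (3)*(-10) = -48
  (XY)[1][0] = (-7)*(-6) + (9)*(-2) + (7)*(9) = 87
  (XY)[1][1] = (-7)*(-9) + (9)*(3) + (7)*(-10) = 20
XY =
[       39       -48 ]
[       87        20 ]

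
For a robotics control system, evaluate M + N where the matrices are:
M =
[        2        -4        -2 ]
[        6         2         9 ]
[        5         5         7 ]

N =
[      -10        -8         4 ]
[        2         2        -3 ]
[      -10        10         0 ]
M + N =
[       -8       -12         2 ]
[        8         4         6 ]
[       -5        15         7 ]

Matrix addition is elementwise: (M+N)[i][j] = M[i][j] + N[i][j].
  (M+N)[0][0] = (2) + (-10) = -8
  (M+N)[0][1] = (-4) + (-8) = -12
  (M+N)[0][2] = (-2) + (4) = 2
  (M+N)[1][0] = (6) + (2) = 8
  (M+N)[1][1] = (2) + (2) = 4
  (M+N)[1][2] = (9) + (-3) = 6
  (M+N)[2][0] = (5) + (-10) = -5
  (M+N)[2][1] = (5) + (10) = 15
  (M+N)[2][2] = (7) + (0) = 7
M + N =
[       -8       -12         2 ]
[        8         4         6 ]
[       -5        15         7 ]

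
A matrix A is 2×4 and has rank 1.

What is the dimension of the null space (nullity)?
3

The rank-nullity theorem for an m×n matrix states:
rank(A) + nullity(A) = n (the number of columns).
Here n = 4 and rank(A) = 1, so nullity(A) = 4 - 1 = 3.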